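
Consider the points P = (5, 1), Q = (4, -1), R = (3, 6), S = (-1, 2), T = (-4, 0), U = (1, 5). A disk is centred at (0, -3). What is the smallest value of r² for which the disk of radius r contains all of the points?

90

The required radius is the distance from (0, -3) to the farthest point.
Squared distances: 41, 20, 90, 26, 25, 65.
Maximum is 90, attained at R.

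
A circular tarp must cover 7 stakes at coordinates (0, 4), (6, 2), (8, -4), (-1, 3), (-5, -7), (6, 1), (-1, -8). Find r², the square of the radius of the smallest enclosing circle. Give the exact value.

By Welzl's lemma the MEC is supported by two points (diametrically opposite) or three points (on a circumcircle).
The minimum enclosing circle is determined by three boundary points: (6, 2), (8, -4), (-5, -7).
Their circumcentre is (13/14, -127/42) with r² = 44945/882.
The farthest remaining point (0, 4) is at distance² 44273/882 ≤ 44945/882.

44945/882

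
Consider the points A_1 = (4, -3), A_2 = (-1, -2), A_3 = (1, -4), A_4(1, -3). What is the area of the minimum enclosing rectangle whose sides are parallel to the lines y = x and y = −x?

12

In coordinates u = x + y, v = x − y the rectangle is axis-aligned; the map (x,y)→(u,v) scales areas by 2.
u-values: 1, -3, -3, -2; range = 1 − (-3) = 4.
v-values: 7, 1, 5, 4; range = 7 − 1 = 6.
Area = (4 × 6) / 2 = 12.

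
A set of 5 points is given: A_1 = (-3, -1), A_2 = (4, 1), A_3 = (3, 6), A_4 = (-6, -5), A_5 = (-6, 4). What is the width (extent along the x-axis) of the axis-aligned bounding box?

max x = 4, min x = -6, so width = 10.

10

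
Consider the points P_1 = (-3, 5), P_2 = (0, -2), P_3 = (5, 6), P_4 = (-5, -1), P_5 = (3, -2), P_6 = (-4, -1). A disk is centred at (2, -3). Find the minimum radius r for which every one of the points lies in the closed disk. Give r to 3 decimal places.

The required radius is the distance from (2, -3) to the farthest point.
Squared distances: 89, 5, 90, 53, 2, 40.
Maximum is 90, attained at P_3.
r = √90 ≈ 9.487.

9.487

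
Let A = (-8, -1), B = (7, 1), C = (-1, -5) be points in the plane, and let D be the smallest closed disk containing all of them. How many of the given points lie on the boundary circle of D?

Side lengths²: AB² = 229, AC² = 65, BC² = 100.
Since AB² = 229 ≥ 100 + 65 = 165, the angle opposite AB is not acute, so the smallest enclosing circle has AB as diameter.
Centre = midpoint of AB = (-0.5, 0), r² = 229/4 = 57.25.
The points at distance exactly r from the centre are A, B — 2 points.

2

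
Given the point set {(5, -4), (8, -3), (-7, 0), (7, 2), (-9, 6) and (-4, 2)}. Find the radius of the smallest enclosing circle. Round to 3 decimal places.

By Welzl's lemma the MEC is supported by two points (diametrically opposite) or three points (on a circumcircle).
The farthest pair is (8, -3)–(-9, 6) with squared distance 370. The circle on this segment as diameter has centre (-0.5, 1.5) and r² = 370/4 = 92.5.
Check (5, -4): distance² to centre = 60.5 ≤ 92.5, so it lies inside.
All remaining points lie in this disk, and no smaller disk contains both endpoints, so this is the minimum enclosing circle.
r = √(92.5) ≈ 9.618.

9.618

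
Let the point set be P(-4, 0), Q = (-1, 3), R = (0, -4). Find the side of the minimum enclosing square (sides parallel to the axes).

The bounding box has width 4 and height 7.
An axis-aligned square enclosing the set must have side ≥ max(width, height).
So the minimum side is max(4, 7) = 7.

7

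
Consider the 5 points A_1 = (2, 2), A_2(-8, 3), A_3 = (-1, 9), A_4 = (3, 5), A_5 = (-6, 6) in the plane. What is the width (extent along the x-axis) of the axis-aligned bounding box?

max x = 3, min x = -8, so width = 11.

11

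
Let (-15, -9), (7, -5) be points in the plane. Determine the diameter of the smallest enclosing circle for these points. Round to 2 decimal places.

22.36

The smallest circle enclosing two points has them as diameter endpoints.
Centre = midpoint = (-4, -7); r² = |(-15, -9)−(7, -5)|²/4 = 500/4 = 125.
Diameter = 2r = 2√125 ≈ 22.36.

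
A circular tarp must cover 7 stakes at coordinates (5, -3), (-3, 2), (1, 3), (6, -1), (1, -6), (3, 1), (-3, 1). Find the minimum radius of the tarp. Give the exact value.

5

By Welzl's lemma the MEC is supported by two points (diametrically opposite) or three points (on a circumcircle).
The minimum enclosing circle is determined by three boundary points: (-3, 2), (6, -1), (1, -6).
Their circumcentre is (1, -1) with r² = 25.
The farthest remaining point (5, -3) is at distance² 20 ≤ 25.
r = √25 = 5.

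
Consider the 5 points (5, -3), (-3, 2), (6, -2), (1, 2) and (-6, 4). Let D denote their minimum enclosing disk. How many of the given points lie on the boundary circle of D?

The minimum enclosing circle of a finite set is fixed by two of the points (as a diameter) or three (as a circumcircle).
The farthest pair is (6, -2)–(-6, 4) with squared distance 180. The circle on this segment as diameter has centre (0, 1) and r² = 180/4 = 45.
Check (5, -3): distance² to centre = 41 ≤ 45, so it lies inside.
All remaining points lie in this disk, and no smaller disk contains both endpoints, so this is the minimum enclosing circle.
The points at distance exactly r from the centre are (6, -2), (-6, 4) — 2 points.

2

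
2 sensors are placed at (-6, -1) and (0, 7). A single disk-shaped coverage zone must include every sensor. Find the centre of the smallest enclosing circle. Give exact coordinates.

(-3, 3)

The smallest circle enclosing two points has them as diameter endpoints.
Centre = midpoint = (-3, 3); r² = |(-6, -1)−(0, 7)|²/4 = 100/4 = 25.
Centre = (-3, 3).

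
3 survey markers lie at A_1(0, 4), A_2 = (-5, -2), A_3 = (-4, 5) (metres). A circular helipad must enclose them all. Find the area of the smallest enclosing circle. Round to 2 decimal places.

Side lengths²: A_1A_2² = 61, A_1A_3² = 17, A_2A_3² = 50.
Since A_1A_2² = 61 < 50 + 17 = 67, the triangle is acute, so the smallest enclosing circle is the circumcircle.
Circumcentre = (-163/58, 73/58), r² = 25925/1682.
Area = π·r² = π·25925/1682 ≈ 48.42.

48.42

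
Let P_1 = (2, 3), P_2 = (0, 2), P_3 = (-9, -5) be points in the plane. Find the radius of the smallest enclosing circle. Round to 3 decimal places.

6.801

Side lengths²: P_1P_2² = 5, P_1P_3² = 185, P_2P_3² = 130.
Since P_1P_3² = 185 ≥ 130 + 5 = 135, the angle opposite P_1P_3 is not acute, so the smallest enclosing circle has P_1P_3 as diameter.
Centre = midpoint of P_1P_3 = (-3.5, -1), r² = 185/4 = 46.25.
r = √(46.25) ≈ 6.801.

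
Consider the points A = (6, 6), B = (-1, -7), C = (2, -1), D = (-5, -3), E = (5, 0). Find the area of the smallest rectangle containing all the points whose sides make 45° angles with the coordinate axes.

80

In coordinates u = x + y, v = x − y the rectangle is axis-aligned; the map (x,y)→(u,v) scales areas by 2.
u-values: 12, -8, 1, -8, 5; range = 12 − (-8) = 20.
v-values: 0, 6, 3, -2, 5; range = 6 − (-2) = 8.
Area = (20 × 8) / 2 = 80.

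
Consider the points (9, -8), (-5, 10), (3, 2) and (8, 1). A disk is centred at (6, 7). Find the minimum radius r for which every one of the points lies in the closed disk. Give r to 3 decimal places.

15.297

The required radius is the distance from (6, 7) to the farthest point.
Squared distances: 234, 130, 34, 40.
Maximum is 234, attained at (9, -8).
r = √234 ≈ 15.297.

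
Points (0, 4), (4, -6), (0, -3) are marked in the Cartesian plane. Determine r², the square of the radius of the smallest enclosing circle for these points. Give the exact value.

29

Call the three points A, B, C in the order given.
Side lengths²: AB² = 116, AC² = 49, BC² = 25.
Since AB² = 116 ≥ 49 + 25 = 74, the angle opposite AB is not acute, so the smallest enclosing circle has AB as diameter.
Centre = midpoint of AB = (2, -1), r² = 116/4 = 29.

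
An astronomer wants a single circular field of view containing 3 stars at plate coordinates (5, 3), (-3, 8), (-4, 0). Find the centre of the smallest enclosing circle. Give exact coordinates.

Call the three points A, B, C in the order given.
Side lengths²: AB² = 89, AC² = 90, BC² = 65.
Since AC² = 90 < 89 + 65 = 154, the triangle is acute, so the smallest enclosing circle is the circumcircle.
Circumcentre = (-9/46, 165/46), r² = 28925/1058.
Centre = (-9/46, 165/46).

(-9/46, 165/46)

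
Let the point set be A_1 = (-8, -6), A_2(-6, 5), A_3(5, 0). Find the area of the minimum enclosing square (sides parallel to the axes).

The bounding box has width 13 and height 11.
An axis-aligned square enclosing the set must have side ≥ max(width, height).
So the minimum side is max(13, 11) = 13.
Area = 13² = 169.

169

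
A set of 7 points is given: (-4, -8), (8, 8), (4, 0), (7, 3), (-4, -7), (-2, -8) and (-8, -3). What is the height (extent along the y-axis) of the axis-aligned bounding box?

16

max y = 8, min y = -8, so height = 16.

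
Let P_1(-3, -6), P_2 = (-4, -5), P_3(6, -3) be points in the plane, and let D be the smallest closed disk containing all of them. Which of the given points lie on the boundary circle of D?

P_2, P_3

Side lengths²: P_1P_2² = 2, P_1P_3² = 90, P_2P_3² = 104.
Since P_2P_3² = 104 ≥ 90 + 2 = 92, the angle opposite P_2P_3 is not acute, so the smallest enclosing circle has P_2P_3 as diameter.
Centre = midpoint of P_2P_3 = (1, -4), r² = 104/4 = 26.
The points at distance exactly r from the centre are P_2, P_3 — 2 points.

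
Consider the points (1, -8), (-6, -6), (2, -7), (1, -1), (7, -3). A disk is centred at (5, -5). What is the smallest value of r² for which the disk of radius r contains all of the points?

122

The required radius is the distance from (5, -5) to the farthest point.
Squared distances: 25, 122, 13, 32, 8.
Maximum is 122, attained at (-6, -6).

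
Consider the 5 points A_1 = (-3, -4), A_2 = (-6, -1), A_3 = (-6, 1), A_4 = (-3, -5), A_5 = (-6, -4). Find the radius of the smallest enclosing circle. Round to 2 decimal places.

By Welzl's lemma the MEC is supported by two points (diametrically opposite) or three points (on a circumcircle).
The farthest pair is A_3–A_4 with squared distance 45. The circle on this segment as diameter has centre (-4.5, -2) and r² = 45/4 = 11.25.
Check A_1: distance² to centre = 6.25 ≤ 11.25, so it lies inside.
All remaining points lie in this disk, and no smaller disk contains both endpoints, so this is the minimum enclosing circle.
r = √(11.25) ≈ 3.35.

3.35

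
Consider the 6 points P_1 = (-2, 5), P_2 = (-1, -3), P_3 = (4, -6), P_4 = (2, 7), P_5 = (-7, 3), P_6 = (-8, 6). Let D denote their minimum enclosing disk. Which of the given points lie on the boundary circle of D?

P_3, P_6

A smallest enclosing disk is always determined by at most three of the input points on its boundary.
The farthest pair is P_3–P_6 with squared distance 288. The circle on this segment as diameter has centre (-2, 0) and r² = 288/4 = 72.
Check P_1: distance² to centre = 25 ≤ 72, so it lies inside.
All remaining points lie in this disk, and no smaller disk contains both endpoints, so this is the minimum enclosing circle.
The points at distance exactly r from the centre are P_3, P_6 — 2 points.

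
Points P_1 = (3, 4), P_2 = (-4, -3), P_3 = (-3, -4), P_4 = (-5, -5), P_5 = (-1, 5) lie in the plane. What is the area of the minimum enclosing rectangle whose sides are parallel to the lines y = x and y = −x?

59.5

In coordinates u = x + y, v = x − y the rectangle is axis-aligned; the map (x,y)→(u,v) scales areas by 2.
u-values: 7, -7, -7, -10, 4; range = 7 − (-10) = 17.
v-values: -1, -1, 1, 0, -6; range = 1 − (-6) = 7.
Area = (17 × 7) / 2 = 59.5.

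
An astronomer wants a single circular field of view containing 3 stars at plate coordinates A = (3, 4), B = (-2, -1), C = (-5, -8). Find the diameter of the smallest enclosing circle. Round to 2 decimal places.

Side lengths²: AB² = 50, AC² = 208, BC² = 58.
Since AC² = 208 ≥ 58 + 50 = 108, the angle opposite AC is not acute, so the smallest enclosing circle has AC as diameter.
Centre = midpoint of AC = (-1, -2), r² = 208/4 = 52.
Diameter = 2r = 2√52 ≈ 14.42.

14.42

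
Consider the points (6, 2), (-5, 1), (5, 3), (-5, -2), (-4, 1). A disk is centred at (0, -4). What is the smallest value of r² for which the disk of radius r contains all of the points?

The required radius is the distance from (0, -4) to the farthest point.
Squared distances: 72, 50, 74, 29, 41.
Maximum is 74, attained at (5, 3).

74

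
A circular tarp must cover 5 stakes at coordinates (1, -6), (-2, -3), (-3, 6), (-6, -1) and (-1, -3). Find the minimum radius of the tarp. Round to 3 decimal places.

6.325

The farthest pair is (1, -6)–(-3, 6) with squared distance 160. The circle on this segment as diameter has centre (-1, 0) and r² = 160/4 = 40.
Check (-2, -3): distance² to centre = 10 ≤ 40, so it lies inside.
All remaining points lie in this disk, and no smaller disk contains both endpoints, so this is the minimum enclosing circle.
r = √40 ≈ 6.325.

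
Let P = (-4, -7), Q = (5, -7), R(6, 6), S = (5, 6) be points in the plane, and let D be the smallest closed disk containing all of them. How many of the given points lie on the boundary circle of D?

By Welzl's lemma the MEC is supported by two points (diametrically opposite) or three points (on a circumcircle).
The farthest pair is P–R with squared distance 269. The circle on this segment as diameter has centre (1, -0.5) and r² = 269/4 = 67.25.
Check Q: distance² to centre = 58.25 ≤ 67.25, so it lies inside.
All remaining points lie in this disk, and no smaller disk contains both endpoints, so this is the minimum enclosing circle.
The points at distance exactly r from the centre are P, R — 2 points.

2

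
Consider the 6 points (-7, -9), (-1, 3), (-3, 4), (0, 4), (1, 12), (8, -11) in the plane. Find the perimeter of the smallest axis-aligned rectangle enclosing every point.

76

Width = max x − min x = 8 − (-7) = 15.
Height = max y − min y = 12 − (-11) = 23.
Perimeter = 2(15 + 23) = 76.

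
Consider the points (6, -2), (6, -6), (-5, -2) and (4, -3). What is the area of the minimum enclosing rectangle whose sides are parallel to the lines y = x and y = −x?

82.5

In coordinates u = x + y, v = x − y the rectangle is axis-aligned; the map (x,y)→(u,v) scales areas by 2.
u-values: 4, 0, -7, 1; range = 4 − (-7) = 11.
v-values: 8, 12, -3, 7; range = 12 − (-3) = 15.
Area = (11 × 15) / 2 = 82.5.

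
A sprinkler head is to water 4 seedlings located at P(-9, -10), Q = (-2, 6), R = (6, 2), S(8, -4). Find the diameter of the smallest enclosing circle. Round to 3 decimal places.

By Welzl's lemma the MEC is supported by two points (diametrically opposite) or three points (on a circumcircle).
The minimum enclosing circle is determined by three boundary points: P, Q, S.
Their circumcentre is (-77/46, -169/46) with r² = 99125/1058.
The farthest remaining point R is at distance² 96365/1058 ≤ 99125/1058.
Diameter = 2r = 2√(99125/1058) ≈ 19.359.

19.359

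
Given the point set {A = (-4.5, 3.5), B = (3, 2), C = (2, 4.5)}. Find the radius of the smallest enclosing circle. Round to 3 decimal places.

3.824

Side lengths²: AB² = 58.5, AC² = 43.25, BC² = 7.25.
Since AB² = 58.5 ≥ 43.25 + 7.25 = 50.5, the angle opposite AB is not acute, so the smallest enclosing circle has AB as diameter.
Centre = midpoint of AB = (-0.75, 2.75), r² = 58.5/4 = 14.625.
r = √(14.625) ≈ 3.824.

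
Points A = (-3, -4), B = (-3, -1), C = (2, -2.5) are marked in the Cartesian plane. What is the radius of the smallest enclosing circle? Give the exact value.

Side lengths²: AB² = 9, AC² = 27.25, BC² = 27.25.
Since BC² = 27.25 < 27.25 + 9 = 36.25, the triangle is acute, so the smallest enclosing circle is the circumcircle.
Circumcentre = (-0.725, -2.5), r² = 7.425625.
r = √(7.425625) = 2.725.

2.725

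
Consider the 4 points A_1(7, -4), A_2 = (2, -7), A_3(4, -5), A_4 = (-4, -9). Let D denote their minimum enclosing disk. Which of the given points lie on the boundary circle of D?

A_1, A_4

By Welzl's lemma the MEC is supported by two points (diametrically opposite) or three points (on a circumcircle).
The farthest pair is A_1–A_4 with squared distance 146. The circle on this segment as diameter has centre (1.5, -6.5) and r² = 146/4 = 36.5.
Check A_2: distance² to centre = 0.5 ≤ 36.5, so it lies inside.
All remaining points lie in this disk, and no smaller disk contains both endpoints, so this is the minimum enclosing circle.
The points at distance exactly r from the centre are A_1, A_4 — 2 points.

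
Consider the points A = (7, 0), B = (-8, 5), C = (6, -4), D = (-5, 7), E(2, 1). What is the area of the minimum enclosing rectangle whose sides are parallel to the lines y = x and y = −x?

In coordinates u = x + y, v = x − y the rectangle is axis-aligned; the map (x,y)→(u,v) scales areas by 2.
u-values: 7, -3, 2, 2, 3; range = 7 − (-3) = 10.
v-values: 7, -13, 10, -12, 1; range = 10 − (-13) = 23.
Area = (10 × 23) / 2 = 115.

115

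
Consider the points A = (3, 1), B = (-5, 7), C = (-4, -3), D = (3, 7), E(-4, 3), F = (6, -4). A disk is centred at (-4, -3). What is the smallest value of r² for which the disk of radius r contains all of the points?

149

The required radius is the distance from (-4, -3) to the farthest point.
Squared distances: 65, 101, 0, 149, 36, 101.
Maximum is 149, attained at D.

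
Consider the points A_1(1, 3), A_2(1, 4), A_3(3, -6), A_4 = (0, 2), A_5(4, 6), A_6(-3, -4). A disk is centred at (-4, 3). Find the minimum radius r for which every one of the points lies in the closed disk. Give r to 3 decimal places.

The required radius is the distance from (-4, 3) to the farthest point.
Squared distances: 25, 26, 130, 17, 73, 50.
Maximum is 130, attained at A_3.
r = √130 ≈ 11.402.

11.402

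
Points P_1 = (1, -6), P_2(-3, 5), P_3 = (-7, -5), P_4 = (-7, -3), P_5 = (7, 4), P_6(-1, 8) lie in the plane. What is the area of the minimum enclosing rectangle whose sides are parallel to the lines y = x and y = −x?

184

In coordinates u = x + y, v = x − y the rectangle is axis-aligned; the map (x,y)→(u,v) scales areas by 2.
u-values: -5, 2, -12, -10, 11, 7; range = 11 − (-12) = 23.
v-values: 7, -8, -2, -4, 3, -9; range = 7 − (-9) = 16.
Area = (23 × 16) / 2 = 184.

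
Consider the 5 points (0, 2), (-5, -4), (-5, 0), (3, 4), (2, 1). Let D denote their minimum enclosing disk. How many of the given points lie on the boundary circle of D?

2

The farthest pair is (-5, -4)–(3, 4) with squared distance 128. The circle on this segment as diameter has centre (-1, 0) and r² = 128/4 = 32.
Check (0, 2): distance² to centre = 5 ≤ 32, so it lies inside.
All remaining points lie in this disk, and no smaller disk contains both endpoints, so this is the minimum enclosing circle.
The points at distance exactly r from the centre are (-5, -4), (3, 4) — 2 points.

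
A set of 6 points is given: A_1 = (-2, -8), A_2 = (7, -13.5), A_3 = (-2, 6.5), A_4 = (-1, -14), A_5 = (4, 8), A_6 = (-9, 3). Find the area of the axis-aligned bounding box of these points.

352

x ranges over [-9, 7], width 16.
y ranges over [-14, 8], height 22.
Area = 16 × 22 = 352.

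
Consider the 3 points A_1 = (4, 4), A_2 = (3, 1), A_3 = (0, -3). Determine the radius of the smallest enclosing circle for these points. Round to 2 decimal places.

Side lengths²: A_1A_2² = 10, A_1A_3² = 65, A_2A_3² = 25.
Since A_1A_3² = 65 ≥ 25 + 10 = 35, the angle opposite A_1A_3 is not acute, so the smallest enclosing circle has A_1A_3 as diameter.
Centre = midpoint of A_1A_3 = (2, 0.5), r² = 65/4 = 16.25.
r = √(16.25) ≈ 4.03.

4.03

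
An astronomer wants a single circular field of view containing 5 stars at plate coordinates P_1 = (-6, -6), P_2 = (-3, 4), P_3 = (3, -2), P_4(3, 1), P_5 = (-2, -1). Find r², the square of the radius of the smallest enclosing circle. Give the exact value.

A smallest enclosing disk is always determined by at most three of the input points on its boundary.
The minimum enclosing circle is determined by three boundary points: P_1, P_2, P_4.
Their circumcentre is (-97/46, -79/46) with r² = 35425/1058.
The farthest remaining point P_3 is at distance² 27697/1058 ≤ 35425/1058.

35425/1058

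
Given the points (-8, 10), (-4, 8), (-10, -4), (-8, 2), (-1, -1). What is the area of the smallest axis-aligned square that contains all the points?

196

The bounding box has width 9 and height 14.
An axis-aligned square enclosing the set must have side ≥ max(width, height).
So the minimum side is max(9, 14) = 14.
Area = 14² = 196.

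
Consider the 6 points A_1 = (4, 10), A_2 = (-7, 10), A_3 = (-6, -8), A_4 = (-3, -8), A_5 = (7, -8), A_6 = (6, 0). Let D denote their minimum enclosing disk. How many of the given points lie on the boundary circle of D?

2

The minimum enclosing circle of a finite set is fixed by two of the points (as a diameter) or three (as a circumcircle).
The farthest pair is A_2–A_5 with squared distance 520. The circle on this segment as diameter has centre (0, 1) and r² = 520/4 = 130.
Check A_1: distance² to centre = 97 ≤ 130, so it lies inside.
All remaining points lie in this disk, and no smaller disk contains both endpoints, so this is the minimum enclosing circle.
The points at distance exactly r from the centre are A_2, A_5 — 2 points.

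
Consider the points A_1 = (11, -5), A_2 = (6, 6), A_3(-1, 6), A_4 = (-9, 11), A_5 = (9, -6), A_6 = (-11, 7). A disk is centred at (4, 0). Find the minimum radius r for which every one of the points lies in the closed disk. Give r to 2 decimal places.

17.03

The required radius is the distance from (4, 0) to the farthest point.
Squared distances: 74, 40, 61, 290, 61, 274.
Maximum is 290, attained at A_4.
r = √290 ≈ 17.03.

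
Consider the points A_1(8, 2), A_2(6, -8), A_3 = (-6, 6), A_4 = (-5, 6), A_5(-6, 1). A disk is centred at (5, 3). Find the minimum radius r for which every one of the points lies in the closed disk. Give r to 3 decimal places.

The required radius is the distance from (5, 3) to the farthest point.
Squared distances: 10, 122, 130, 109, 125.
Maximum is 130, attained at A_3.
r = √130 ≈ 11.402.

11.402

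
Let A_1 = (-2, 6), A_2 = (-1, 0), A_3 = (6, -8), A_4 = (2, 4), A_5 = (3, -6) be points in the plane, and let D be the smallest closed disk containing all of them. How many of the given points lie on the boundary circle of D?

2

A smallest enclosing disk is always determined by at most three of the input points on its boundary.
The farthest pair is A_1–A_3 with squared distance 260. The circle on this segment as diameter has centre (2, -1) and r² = 260/4 = 65.
Check A_2: distance² to centre = 10 ≤ 65, so it lies inside.
All remaining points lie in this disk, and no smaller disk contains both endpoints, so this is the minimum enclosing circle.
The points at distance exactly r from the centre are A_1, A_3 — 2 points.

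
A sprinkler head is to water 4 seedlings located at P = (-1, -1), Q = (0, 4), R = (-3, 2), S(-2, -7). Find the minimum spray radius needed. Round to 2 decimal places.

A smallest enclosing disk is always determined by at most three of the input points on its boundary.
The farthest pair is Q–S with squared distance 125. The circle on this segment as diameter has centre (-1, -1.5) and r² = 125/4 = 31.25.
Check P: distance² to centre = 0.25 ≤ 31.25, so it lies inside.
All remaining points lie in this disk, and no smaller disk contains both endpoints, so this is the minimum enclosing circle.
r = √(31.25) ≈ 5.59.

5.59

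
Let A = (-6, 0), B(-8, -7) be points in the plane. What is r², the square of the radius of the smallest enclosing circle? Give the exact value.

The smallest circle enclosing two points has them as diameter endpoints.
Centre = midpoint = (-7, -3.5); r² = |AB|²/4 = 53/4 = 13.25.

13.25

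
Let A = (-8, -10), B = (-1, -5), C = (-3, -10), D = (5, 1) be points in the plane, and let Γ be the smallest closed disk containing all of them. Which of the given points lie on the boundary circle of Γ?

A smallest enclosing disk is always determined by at most three of the input points on its boundary.
The farthest pair is A–D with squared distance 290. The circle on this segment as diameter has centre (-1.5, -4.5) and r² = 290/4 = 72.5.
Check B: distance² to centre = 0.5 ≤ 72.5, so it lies inside.
All remaining points lie in this disk, and no smaller disk contains both endpoints, so this is the minimum enclosing circle.
The points at distance exactly r from the centre are A, D — 2 points.

A, D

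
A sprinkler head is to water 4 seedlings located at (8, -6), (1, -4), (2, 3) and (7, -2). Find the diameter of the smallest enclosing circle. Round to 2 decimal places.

10.82

The farthest pair is (8, -6)–(2, 3) with squared distance 117. The circle on this segment as diameter has centre (5, -1.5) and r² = 117/4 = 29.25.
Check (1, -4): distance² to centre = 22.25 ≤ 29.25, so it lies inside.
All remaining points lie in this disk, and no smaller disk contains both endpoints, so this is the minimum enclosing circle.
Diameter = 2r = 2√(29.25) ≈ 10.82.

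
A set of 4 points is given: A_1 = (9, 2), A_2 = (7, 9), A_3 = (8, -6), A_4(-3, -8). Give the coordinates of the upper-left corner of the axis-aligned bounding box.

(-3, 9)

x-range [-3, 9], y-range [-8, 9].
The upper-left corner is (-3, 9).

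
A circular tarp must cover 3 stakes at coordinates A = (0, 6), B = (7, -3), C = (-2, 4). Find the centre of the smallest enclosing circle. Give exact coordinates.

(2.9375, 1.0625)

Side lengths²: AB² = 130, AC² = 8, BC² = 130.
Since BC² = 130 < 130 + 8 = 138, the triangle is acute, so the smallest enclosing circle is the circumcircle.
Circumcentre = (2.9375, 1.0625), r² = 33.0078125.
Centre = (2.9375, 1.0625).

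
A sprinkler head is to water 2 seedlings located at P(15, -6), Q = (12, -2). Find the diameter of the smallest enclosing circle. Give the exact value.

The smallest circle enclosing two points has them as diameter endpoints.
Centre = midpoint = (13.5, -4); r² = |PQ|²/4 = 25/4 = 6.25.
Diameter = 2r = 2√(6.25) = 5.

5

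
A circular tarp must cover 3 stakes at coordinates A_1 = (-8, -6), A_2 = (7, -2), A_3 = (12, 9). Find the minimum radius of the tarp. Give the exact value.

Side lengths²: A_1A_2² = 241, A_1A_3² = 625, A_2A_3² = 146.
Since A_1A_3² = 625 ≥ 241 + 146 = 387, the angle opposite A_1A_3 is not acute, so the smallest enclosing circle has A_1A_3 as diameter.
Centre = midpoint of A_1A_3 = (2, 1.5), r² = 625/4 = 156.25.
r = √(156.25) = 12.5.

12.5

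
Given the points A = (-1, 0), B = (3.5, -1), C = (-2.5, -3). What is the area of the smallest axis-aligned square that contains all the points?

36

The bounding box has width 6 and height 3.
An axis-aligned square enclosing the set must have side ≥ max(width, height).
So the minimum side is max(6, 3) = 6.
Area = 6² = 36.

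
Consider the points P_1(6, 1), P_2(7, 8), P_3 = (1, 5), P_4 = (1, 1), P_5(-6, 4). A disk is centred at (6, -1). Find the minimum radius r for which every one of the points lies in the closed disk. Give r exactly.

13

The required radius is the distance from (6, -1) to the farthest point.
Squared distances: 4, 82, 61, 29, 169.
Maximum is 169, attained at P_5.
r = √169 = 13.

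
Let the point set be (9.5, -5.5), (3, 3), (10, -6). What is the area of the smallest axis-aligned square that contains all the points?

81

The bounding box has width 7 and height 9.
An axis-aligned square enclosing the set must have side ≥ max(width, height).
So the minimum side is max(7, 9) = 9.
Area = 9² = 81.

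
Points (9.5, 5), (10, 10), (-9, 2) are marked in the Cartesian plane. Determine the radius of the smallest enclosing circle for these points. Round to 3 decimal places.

10.308

Call the three points A, B, C in the order given.
Side lengths²: AB² = 25.25, AC² = 351.25, BC² = 425.
Since BC² = 425 ≥ 351.25 + 25.25 = 376.5, the angle opposite BC is not acute, so the smallest enclosing circle has BC as diameter.
Centre = midpoint of BC = (0.5, 6), r² = 425/4 = 106.25.
r = √(106.25) ≈ 10.308.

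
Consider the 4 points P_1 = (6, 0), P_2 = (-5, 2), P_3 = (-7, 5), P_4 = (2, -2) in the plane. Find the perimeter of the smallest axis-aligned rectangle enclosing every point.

40

Width = max x − min x = 6 − (-7) = 13.
Height = max y − min y = 5 − (-2) = 7.
Perimeter = 2(13 + 7) = 40.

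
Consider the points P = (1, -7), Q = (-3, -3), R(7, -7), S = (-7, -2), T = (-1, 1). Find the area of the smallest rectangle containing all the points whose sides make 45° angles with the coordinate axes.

85.5

In coordinates u = x + y, v = x − y the rectangle is axis-aligned; the map (x,y)→(u,v) scales areas by 2.
u-values: -6, -6, 0, -9, 0; range = 0 − (-9) = 9.
v-values: 8, 0, 14, -5, -2; range = 14 − (-5) = 19.
Area = (9 × 19) / 2 = 85.5.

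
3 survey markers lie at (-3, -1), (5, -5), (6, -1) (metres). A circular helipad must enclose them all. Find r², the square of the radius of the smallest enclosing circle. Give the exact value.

Call the three points A, B, C in the order given.
Side lengths²: AB² = 80, AC² = 81, BC² = 17.
Since AC² = 81 < 80 + 17 = 97, the triangle is acute, so the smallest enclosing circle is the circumcircle.
Circumcentre = (1.5, -2), r² = 21.25.

21.25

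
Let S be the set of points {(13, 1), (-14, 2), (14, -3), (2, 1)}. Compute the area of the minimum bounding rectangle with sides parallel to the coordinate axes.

140

x ranges over [-14, 14], width 28.
y ranges over [-3, 2], height 5.
Area = 28 × 5 = 140.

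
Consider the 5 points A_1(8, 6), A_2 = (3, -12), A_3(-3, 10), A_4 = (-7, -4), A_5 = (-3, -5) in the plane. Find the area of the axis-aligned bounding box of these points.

x ranges over [-7, 8], width 15.
y ranges over [-12, 10], height 22.
Area = 15 × 22 = 330.

330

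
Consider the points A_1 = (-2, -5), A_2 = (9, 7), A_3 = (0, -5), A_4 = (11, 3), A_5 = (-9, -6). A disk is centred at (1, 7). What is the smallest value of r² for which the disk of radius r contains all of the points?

The required radius is the distance from (1, 7) to the farthest point.
Squared distances: 153, 64, 145, 116, 269.
Maximum is 269, attained at A_5.

269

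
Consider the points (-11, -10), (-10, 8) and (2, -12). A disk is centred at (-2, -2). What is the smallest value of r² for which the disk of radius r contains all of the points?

164

The required radius is the distance from (-2, -2) to the farthest point.
Squared distances: 145, 164, 116.
Maximum is 164, attained at (-10, 8).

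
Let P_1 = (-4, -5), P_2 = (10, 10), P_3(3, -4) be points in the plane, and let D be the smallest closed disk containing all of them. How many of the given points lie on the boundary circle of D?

2

Side lengths²: P_1P_2² = 421, P_1P_3² = 50, P_2P_3² = 245.
Since P_1P_2² = 421 ≥ 245 + 50 = 295, the angle opposite P_1P_2 is not acute, so the smallest enclosing circle has P_1P_2 as diameter.
Centre = midpoint of P_1P_2 = (3, 2.5), r² = 421/4 = 105.25.
The points at distance exactly r from the centre are P_1, P_2 — 2 points.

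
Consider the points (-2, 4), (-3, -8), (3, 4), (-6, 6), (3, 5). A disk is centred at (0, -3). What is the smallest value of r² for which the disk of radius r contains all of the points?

117

The required radius is the distance from (0, -3) to the farthest point.
Squared distances: 53, 34, 58, 117, 73.
Maximum is 117, attained at (-6, 6).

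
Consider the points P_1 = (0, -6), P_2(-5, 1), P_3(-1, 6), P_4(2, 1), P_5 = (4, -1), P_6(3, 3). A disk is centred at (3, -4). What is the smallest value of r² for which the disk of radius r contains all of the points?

116

The required radius is the distance from (3, -4) to the farthest point.
Squared distances: 13, 89, 116, 26, 10, 49.
Maximum is 116, attained at P_3.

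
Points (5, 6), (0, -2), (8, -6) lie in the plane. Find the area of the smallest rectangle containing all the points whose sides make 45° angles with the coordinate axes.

In coordinates u = x + y, v = x − y the rectangle is axis-aligned; the map (x,y)→(u,v) scales areas by 2.
u-values: 11, -2, 2; range = 11 − (-2) = 13.
v-values: -1, 2, 14; range = 14 − (-1) = 15.
Area = (13 × 15) / 2 = 97.5.

97.5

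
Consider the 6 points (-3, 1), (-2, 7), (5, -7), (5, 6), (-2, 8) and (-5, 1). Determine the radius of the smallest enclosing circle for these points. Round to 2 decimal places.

By Welzl's lemma the MEC is supported by two points (diametrically opposite) or three points (on a circumcircle).
The farthest pair is (5, -7)–(-2, 8) with squared distance 274. The circle on this segment as diameter has centre (1.5, 0.5) and r² = 274/4 = 68.5.
Check (-3, 1): distance² to centre = 20.5 ≤ 68.5, so it lies inside.
All remaining points lie in this disk, and no smaller disk contains both endpoints, so this is the minimum enclosing circle.
r = √(68.5) ≈ 8.28.

8.28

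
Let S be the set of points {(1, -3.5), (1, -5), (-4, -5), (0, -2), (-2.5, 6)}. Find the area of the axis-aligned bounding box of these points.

x ranges over [-4, 1], width 5.
y ranges over [-5, 6], height 11.
Area = 5 × 11 = 55.

55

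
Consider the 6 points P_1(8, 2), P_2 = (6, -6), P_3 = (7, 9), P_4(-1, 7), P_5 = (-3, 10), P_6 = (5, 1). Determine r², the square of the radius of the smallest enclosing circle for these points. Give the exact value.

By Welzl's lemma the MEC is supported by two points (diametrically opposite) or three points (on a circumcircle).
The farthest pair is P_2–P_5 with squared distance 337. The circle on this segment as diameter has centre (1.5, 2) and r² = 337/4 = 84.25.
Check P_1: distance² to centre = 42.25 ≤ 84.25, so it lies inside.
All remaining points lie in this disk, and no smaller disk contains both endpoints, so this is the minimum enclosing circle.

84.25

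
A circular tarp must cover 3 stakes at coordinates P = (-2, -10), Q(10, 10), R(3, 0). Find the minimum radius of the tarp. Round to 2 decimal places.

Side lengths²: PQ² = 544, PR² = 125, QR² = 149.
Since PQ² = 544 ≥ 149 + 125 = 274, the angle opposite PQ is not acute, so the smallest enclosing circle has PQ as diameter.
Centre = midpoint of PQ = (4, 0), r² = 544/4 = 136.
r = √136 ≈ 11.66.

11.66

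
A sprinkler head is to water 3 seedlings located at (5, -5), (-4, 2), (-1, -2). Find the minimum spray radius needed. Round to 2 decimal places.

Call the three points A, B, C in the order given.
Side lengths²: AB² = 130, AC² = 45, BC² = 25.
Since AB² = 130 ≥ 45 + 25 = 70, the angle opposite AB is not acute, so the smallest enclosing circle has AB as diameter.
Centre = midpoint of AB = (0.5, -1.5), r² = 130/4 = 32.5.
r = √(32.5) ≈ 5.70.

5.70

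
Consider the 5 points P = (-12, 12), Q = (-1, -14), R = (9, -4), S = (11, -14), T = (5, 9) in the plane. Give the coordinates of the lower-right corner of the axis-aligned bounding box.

(11, -14)

x-range [-12, 11], y-range [-14, 12].
The lower-right corner is (11, -14).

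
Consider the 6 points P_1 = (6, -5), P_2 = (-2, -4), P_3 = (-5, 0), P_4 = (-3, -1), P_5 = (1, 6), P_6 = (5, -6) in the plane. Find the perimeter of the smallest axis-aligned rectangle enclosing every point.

46

Width = max x − min x = 6 − (-5) = 11.
Height = max y − min y = 6 − (-6) = 12.
Perimeter = 2(11 + 12) = 46.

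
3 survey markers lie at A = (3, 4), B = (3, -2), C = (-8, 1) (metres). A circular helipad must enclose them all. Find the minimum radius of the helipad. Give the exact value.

65/11

Side lengths²: AB² = 36, AC² = 130, BC² = 130.
Since BC² = 130 < 130 + 36 = 166, the triangle is acute, so the smallest enclosing circle is the circumcircle.
Circumcentre = (-23/11, 1), r² = 4225/121.
r = √(4225/121) = 65/11.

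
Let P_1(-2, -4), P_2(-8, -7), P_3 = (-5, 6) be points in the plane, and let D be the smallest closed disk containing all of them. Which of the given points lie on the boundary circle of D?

Side lengths²: P_1P_2² = 45, P_1P_3² = 109, P_2P_3² = 178.
Since P_2P_3² = 178 ≥ 109 + 45 = 154, the angle opposite P_2P_3 is not acute, so the smallest enclosing circle has P_2P_3 as diameter.
Centre = midpoint of P_2P_3 = (-6.5, -0.5), r² = 178/4 = 44.5.
The points at distance exactly r from the centre are P_2, P_3 — 2 points.

P_2, P_3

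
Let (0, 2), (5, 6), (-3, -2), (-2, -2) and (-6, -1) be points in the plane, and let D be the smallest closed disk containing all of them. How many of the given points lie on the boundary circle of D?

2

By Welzl's lemma the MEC is supported by two points (diametrically opposite) or three points (on a circumcircle).
The farthest pair is (5, 6)–(-6, -1) with squared distance 170. The circle on this segment as diameter has centre (-0.5, 2.5) and r² = 170/4 = 42.5.
Check (0, 2): distance² to centre = 0.5 ≤ 42.5, so it lies inside.
All remaining points lie in this disk, and no smaller disk contains both endpoints, so this is the minimum enclosing circle.
The points at distance exactly r from the centre are (5, 6), (-6, -1) — 2 points.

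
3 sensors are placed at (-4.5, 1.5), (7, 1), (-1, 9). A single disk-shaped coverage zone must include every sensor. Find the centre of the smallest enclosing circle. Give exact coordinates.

Call the three points A, B, C in the order given.
Side lengths²: AB² = 132.5, AC² = 68.5, BC² = 128.
Since AB² = 132.5 < 128 + 68.5 = 196.5, the triangle is acute, so the smallest enclosing circle is the circumcircle.
Circumcentre = (59/44, 147/44), r² = 36305/968.
Centre = (59/44, 147/44).

(59/44, 147/44)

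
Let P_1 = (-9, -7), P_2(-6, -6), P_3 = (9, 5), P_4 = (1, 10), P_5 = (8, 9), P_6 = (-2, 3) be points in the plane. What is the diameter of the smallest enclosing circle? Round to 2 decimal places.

The farthest pair is P_1–P_5 with squared distance 545. The circle on this segment as diameter has centre (-0.5, 1) and r² = 545/4 = 136.25.
Check P_2: distance² to centre = 79.25 ≤ 136.25, so it lies inside.
All remaining points lie in this disk, and no smaller disk contains both endpoints, so this is the minimum enclosing circle.
Diameter = 2r = 2√(136.25) ≈ 23.35.

23.35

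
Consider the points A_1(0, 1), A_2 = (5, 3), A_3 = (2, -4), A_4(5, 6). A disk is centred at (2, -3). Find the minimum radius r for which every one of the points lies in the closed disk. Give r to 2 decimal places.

The required radius is the distance from (2, -3) to the farthest point.
Squared distances: 20, 45, 1, 90.
Maximum is 90, attained at A_4.
r = √90 ≈ 9.49.

9.49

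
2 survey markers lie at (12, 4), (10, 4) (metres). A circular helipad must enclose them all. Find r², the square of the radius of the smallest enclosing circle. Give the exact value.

The smallest circle enclosing two points has them as diameter endpoints.
Centre = midpoint = (11, 4); r² = |(12, 4)−(10, 4)|²/4 = 4/4 = 1.

1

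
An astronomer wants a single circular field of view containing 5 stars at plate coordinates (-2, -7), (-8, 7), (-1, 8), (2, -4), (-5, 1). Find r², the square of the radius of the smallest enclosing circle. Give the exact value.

By Welzl's lemma the MEC is supported by two points (diametrically opposite) or three points (on a circumcircle).
The minimum enclosing circle is determined by three boundary points: (-2, -7), (-8, 7), (-1, 8).
Their circumcentre is (-183/52, 33/52) with r² = 81925/1352.
The farthest remaining point (2, -4) is at distance² 70225/1352 ≤ 81925/1352.

81925/1352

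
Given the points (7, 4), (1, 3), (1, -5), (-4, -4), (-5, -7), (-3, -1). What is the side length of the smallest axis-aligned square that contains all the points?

The bounding box has width 12 and height 11.
An axis-aligned square enclosing the set must have side ≥ max(width, height).
So the minimum side is max(12, 11) = 12.

12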